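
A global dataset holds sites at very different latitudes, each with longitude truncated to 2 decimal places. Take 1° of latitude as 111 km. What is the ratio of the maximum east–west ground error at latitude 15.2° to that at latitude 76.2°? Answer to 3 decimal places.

4.046

Truncating at 2 decimal places can drop up to a full unit in the last place, so the longitude may be off by as much as 0.01°.
Error at 15.2° = 0.01° × 111000 × cos 15.2° ≈ 1110 × 0.9650 = 1071.2 m.
Error at 76.2° = 0.01° × 111000 × cos 76.2° ≈ 1110 × 0.2385 = 264.77 m.
Ratio: 1071.2 / 264.77 = cos 15.2° / cos 76.2° ≈ 4.0456.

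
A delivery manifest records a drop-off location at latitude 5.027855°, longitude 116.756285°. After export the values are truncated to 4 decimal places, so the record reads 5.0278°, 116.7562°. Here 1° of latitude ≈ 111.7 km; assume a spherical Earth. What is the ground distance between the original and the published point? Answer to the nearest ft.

The latitude changed by +0.000055° and the longitude by +0.000085°.
N–S: 0.000055° × 111700 m/° = 6.1435 m.
E–W at 5.0278°: 0.000085° × 111700 × cos 5.0278° = 0.000085 × 111700 × 0.9962 ≈ 9.45797 m.
Combined displacement = (6.1435² + 9.45797²)^½ ≈ 11.2781 m.
In feet: 11.2781 m ÷ 0.3048 ≈ 37.002 ft.

37 ft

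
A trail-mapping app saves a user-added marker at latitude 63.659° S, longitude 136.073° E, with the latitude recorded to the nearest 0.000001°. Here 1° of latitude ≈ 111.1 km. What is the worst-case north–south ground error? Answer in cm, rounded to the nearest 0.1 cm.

5.6 cm

Rounding to 6 decimal places leaves the latitude within ±5e-07° of the true value.
North–south distance: 5e-07° × 111100 m/° = 0.05555 m.
That is 0.05555 m = 5.555 cm.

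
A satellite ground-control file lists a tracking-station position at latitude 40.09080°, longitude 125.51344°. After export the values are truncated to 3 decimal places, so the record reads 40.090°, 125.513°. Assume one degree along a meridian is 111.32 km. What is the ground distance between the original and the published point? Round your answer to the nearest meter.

97 meters

Δlat = 40.09080 − 40.090 = +0.00080°; Δlon = 125.51344 − 125.513 = +0.00044°.
N–S: 0.00080° × 111320 m/° = 89.056 m.
East–west at this latitude: 0.00044° × 111320 × cos 40.09° ≈ 0.00044 × 85163.6 = 37.472 m.
Combined displacement = (89.056² + 37.472²)^½ ≈ 96.6184 m.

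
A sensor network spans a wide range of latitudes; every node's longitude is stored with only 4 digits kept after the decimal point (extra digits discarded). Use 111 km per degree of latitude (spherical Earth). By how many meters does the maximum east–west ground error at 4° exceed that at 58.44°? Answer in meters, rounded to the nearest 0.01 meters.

5.26 meters

Truncating at 4 decimal places can drop up to a full unit in the last place, so the longitude may be off by as much as 0.0001°.
At 4°: 0.0001° × 111000 × cos 4° = 0.0001 × 111000 × 0.9976 ≈ 11.073 m.
At 58.44°: 0.0001° × 111000 × cos 58.44° = 0.0001 × 111000 × 0.5234 ≈ 5.8096 m.
So the lower-latitude error exceeds the higher by 11.073 − 5.8096 = 5.2633 m.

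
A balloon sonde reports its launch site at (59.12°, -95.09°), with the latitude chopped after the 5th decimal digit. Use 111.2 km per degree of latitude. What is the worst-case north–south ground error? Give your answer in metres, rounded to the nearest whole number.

Truncating at 5 decimal places can drop up to a full unit in the last place, so the latitude may be off by as much as 1e-05°.
North–south distance: 1e-05° × 111200 m/° = 1.112 m.

1 metres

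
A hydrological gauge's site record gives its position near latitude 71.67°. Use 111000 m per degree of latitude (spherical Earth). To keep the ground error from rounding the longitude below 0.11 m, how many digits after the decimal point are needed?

At 71.67° one degree of longitude covers 111000 × cos 71.67° ≈ 111000 × 0.3145 ≈ 34908.3 m.
Rounding to N decimal places gives at most 0.5 × 10⁻ᴺ degrees of error, i.e. 0.5 × 10⁻ᴺ × 34908.3 m.
Need 0.5 × 34908.3 × 10⁻ᴺ ≤ 0.11 → 10⁻ᴺ ≤ 6.302e-06, so N ≥ 5.20.
N = 5 would give 0.175 m (too coarse); N = 6 gives 0.0175 m ≤ 0.11 m.

6 decimal places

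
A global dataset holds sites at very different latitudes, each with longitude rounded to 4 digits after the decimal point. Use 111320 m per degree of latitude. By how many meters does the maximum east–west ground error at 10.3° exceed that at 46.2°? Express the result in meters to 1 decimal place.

1.6 meters

Rounding to 4 decimal places leaves the longitude within ±5e-05° of the true value.
At 10.3°: 5e-05° × 111320 × cos 10.3° = 5e-05 × 111320 × 0.9839 ≈ 5.4763 m.
At 46.2°: 5e-05° × 111320 × cos 46.2° = 5e-05 × 111320 × 0.6921 ≈ 3.8525 m.
Difference: 5.4763 − 3.8525 = 1.6238 m.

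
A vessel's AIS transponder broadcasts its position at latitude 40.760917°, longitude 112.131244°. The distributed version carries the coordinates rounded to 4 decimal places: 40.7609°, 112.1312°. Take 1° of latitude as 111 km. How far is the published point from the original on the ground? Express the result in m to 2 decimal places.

Δlat = 40.760917 − 40.7609 = +0.000017°; Δlon = 112.131244 − 112.1312 = +0.000044°.
North–south shift: 0.000017 × 111000 = 1.887 m.
East–west at this latitude: 0.000044° × 111000 × cos 40.7609° ≈ 0.000044 × 84075.9 = 3.69934 m.
Combined displacement = (1.887² + 3.69934²)^½ ≈ 4.15282 m.

4.15 m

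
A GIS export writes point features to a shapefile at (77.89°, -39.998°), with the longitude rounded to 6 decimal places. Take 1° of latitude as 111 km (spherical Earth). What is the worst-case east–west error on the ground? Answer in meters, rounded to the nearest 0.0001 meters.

0.0116 meters

Rounding to 6 decimal places leaves the longitude within ±5e-07° of the true value.
Parallels shrink by cos φ, so at 77.89° a degree of longitude is 111000 × 0.2098 ≈ 23286.6 m.
So at most 5e-07° × 23286.6 ≈ 0.0116433 m east–west.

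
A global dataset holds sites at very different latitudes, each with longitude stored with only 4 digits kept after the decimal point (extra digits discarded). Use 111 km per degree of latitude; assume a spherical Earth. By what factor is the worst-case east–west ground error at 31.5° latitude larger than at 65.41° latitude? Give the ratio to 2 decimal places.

Truncating at 4 decimal places can drop up to a full unit in the last place, so the longitude may be off by as much as 0.0001°.
At 31.5°: 0.0001° × 111000 × cos 31.5° = 0.0001 × 111000 × 0.8526 ≈ 9.4643 m.
At 65.41°: 0.0001° × 111000 × cos 65.41° = 0.0001 × 111000 × 0.4161 ≈ 4.619 m.
Ratio: 9.4643 / 4.619 = cos 31.5° / cos 65.41° ≈ 2.0490.

2.05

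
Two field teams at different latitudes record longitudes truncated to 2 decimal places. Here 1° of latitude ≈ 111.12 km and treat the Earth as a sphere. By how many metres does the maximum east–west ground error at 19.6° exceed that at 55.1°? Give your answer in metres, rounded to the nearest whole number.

Truncating at 2 decimal places can drop up to a full unit in the last place, so the longitude may be off by as much as 0.01°.
Error at 19.6° = 0.01° × 111120 × cos 19.6° ≈ 1111.2 × 0.9421 = 1046.8 m.
Error at 55.1° = 0.01° × 111120 × cos 55.1° ≈ 1111.2 × 0.5721 = 635.77 m.
So the lower-latitude error exceeds the higher by 1046.8 − 635.77 = 411.05 m.

411 metres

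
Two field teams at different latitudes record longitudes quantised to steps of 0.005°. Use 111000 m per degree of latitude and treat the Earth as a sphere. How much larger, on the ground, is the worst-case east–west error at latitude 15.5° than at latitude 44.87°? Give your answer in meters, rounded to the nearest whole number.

71 meters

With a 0.005° grid the true value lies within half a step, ±0.005°/2 = ±0.0025°, of the stored one.
Error at 15.5° = 0.0025° × 111000 × cos 15.5° ≈ 277.5 × 0.9636 = 267.41 m.
At 44.87°: 0.0025° × 111000 × cos 44.87° = 0.0025 × 111000 × 0.7087 ≈ 196.67 m.
So the lower-latitude error exceeds the higher by 267.41 − 196.67 = 70.741 m.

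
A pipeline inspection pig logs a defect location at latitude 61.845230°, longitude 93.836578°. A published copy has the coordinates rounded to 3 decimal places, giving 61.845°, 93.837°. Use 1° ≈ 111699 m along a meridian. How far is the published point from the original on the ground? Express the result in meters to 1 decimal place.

34.0 meters

Δlat = 61.845230 − 61.845 = +0.000230°; Δlon = 93.836578 − 93.837 = -0.000422°.
North–south shift: 0.000230 × 111699 = 25.6908 m.
E–W at 61.845°: -0.000422° × 111699 × cos 61.845° = -0.000422 × 111699 × 0.4719 ≈ -22.242 m.
Hypotenuse of the two orthogonal shifts: √(25.6908² + 22.242²) = 33.9812 m.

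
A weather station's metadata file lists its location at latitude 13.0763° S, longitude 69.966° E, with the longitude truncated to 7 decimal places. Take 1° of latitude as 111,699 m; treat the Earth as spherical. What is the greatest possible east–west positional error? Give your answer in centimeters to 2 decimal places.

Truncating at 7 decimal places can drop up to a full unit in the last place, so the longitude may be off by as much as 1e-07°.
At latitude 13.0763° a degree of longitude spans 111699 m × cos 13.0763° = 111699 × 0.9741 ≈ 108803 m.
So at most 1e-07° × 108803 ≈ 0.0108803 m east–west.
That is 0.0108803 m = 1.088 cm.

1.09 centimeters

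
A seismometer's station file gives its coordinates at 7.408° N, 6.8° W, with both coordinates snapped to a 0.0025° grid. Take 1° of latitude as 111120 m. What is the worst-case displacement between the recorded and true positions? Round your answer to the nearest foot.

642 feet

With a 0.0025° grid the true value lies within half a step, ±0.0025°/2 = ±0.00125°, of the stored one.
North–south component: 0.00125° × 111120 = 138.9 m.
E–W at 7.408°: 0.00125° × 111120 × cos 7.408° = 0.00125 × 111120 × 0.9917 ≈ 137.741 m.
Combining orthogonally: (138.9² + 137.741²)^½ ≈ 195.616 m.
Converting: 195.616 m × 3.2808 ft/m ≈ 641.79 ft.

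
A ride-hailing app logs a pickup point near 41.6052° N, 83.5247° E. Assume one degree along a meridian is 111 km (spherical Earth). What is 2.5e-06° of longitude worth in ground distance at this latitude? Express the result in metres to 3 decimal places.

At 41.6052° a degree of longitude is 111000 × cos 41.6052° ≈ 82998.9 m, so 2.5e-06° corresponds to 0.207497 m.

0.207 metres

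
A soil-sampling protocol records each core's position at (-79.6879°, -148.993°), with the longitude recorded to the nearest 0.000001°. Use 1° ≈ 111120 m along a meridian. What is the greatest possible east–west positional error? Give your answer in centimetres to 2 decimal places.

Rounding to 6 decimal places leaves the longitude within ±5e-07° of the true value.
Parallels shrink by cos φ, so at 79.6879° a degree of longitude is 111120 × 0.1790 ≈ 19891.6 m.
Maximum E–W displacement: 5e-07 × 19891.6 = 0.0099458 m.
That is 0.0099458 m = 0.99458 cm.

0.99 centimetres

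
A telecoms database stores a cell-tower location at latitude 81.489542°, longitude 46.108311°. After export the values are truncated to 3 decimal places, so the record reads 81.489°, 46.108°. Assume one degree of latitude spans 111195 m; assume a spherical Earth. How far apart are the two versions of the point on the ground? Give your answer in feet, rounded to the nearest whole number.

The latitude changed by +0.000542° and the longitude by +0.000311°.
North–south shift: 0.000542 × 111195 = 60.2677 m.
East–west at this latitude: 0.000311° × 111195 × cos 81.489° ≈ 0.000311 × 16456.8 = 5.11806 m.
Distance: √(60.2677² + 5.11806²) ≈ 60.4846 m.
In feet: 60.4846 m ÷ 0.3048 ≈ 198.44 ft.

198 feet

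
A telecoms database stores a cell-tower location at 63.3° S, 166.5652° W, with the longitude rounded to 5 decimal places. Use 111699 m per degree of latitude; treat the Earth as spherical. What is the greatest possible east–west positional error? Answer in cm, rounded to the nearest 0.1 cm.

25.1 cm

Rounding to 5 decimal places leaves the longitude within ±5e-06° of the true value.
One degree of longitude at 63.3° is 111699 × cos 63.3° ≈ 111699 × 0.4493 = 50188.5 m.
So at most 5e-06° × 50188.5 ≈ 0.250942 m east–west.
That is 0.250942 m = 25.094 cm.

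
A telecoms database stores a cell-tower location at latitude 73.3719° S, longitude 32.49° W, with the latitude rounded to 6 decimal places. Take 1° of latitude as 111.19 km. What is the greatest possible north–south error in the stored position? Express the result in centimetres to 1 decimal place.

Rounding to 6 decimal places leaves the latitude within ±5e-07° of the true value.
So the N–S error is at most 5e-07 × 111190 = 0.055595 m.
That is 0.055595 m = 5.5595 cm.

5.6 centimetres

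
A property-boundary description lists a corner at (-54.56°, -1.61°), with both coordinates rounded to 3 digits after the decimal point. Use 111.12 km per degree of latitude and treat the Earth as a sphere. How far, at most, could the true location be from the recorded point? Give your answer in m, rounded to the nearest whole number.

64 m

Rounding to 3 decimal places leaves each coordinate within ±0.0005° of the true value.
North–south component: 0.0005° × 111120 = 55.56 m.
E–W at 54.56°: 0.0005° × 111120 × cos 54.56° = 0.0005 × 111120 × 0.5799 ≈ 32.2165 m.
Worst case both components are at the extreme and orthogonal: √(55.56² + 32.2165²) ≈ 64.2247 m.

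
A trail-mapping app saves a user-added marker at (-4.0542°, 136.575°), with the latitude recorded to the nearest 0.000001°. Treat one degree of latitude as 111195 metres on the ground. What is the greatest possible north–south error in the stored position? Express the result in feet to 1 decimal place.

0.2 feet

Rounding to 6 decimal places leaves the latitude within ±5e-07° of the true value.
North–south distance: 5e-07° × 111195 m/° = 0.0555975 m.
Converting: 0.0555975 m × 3.2808 ft/m ≈ 0.18241 ft.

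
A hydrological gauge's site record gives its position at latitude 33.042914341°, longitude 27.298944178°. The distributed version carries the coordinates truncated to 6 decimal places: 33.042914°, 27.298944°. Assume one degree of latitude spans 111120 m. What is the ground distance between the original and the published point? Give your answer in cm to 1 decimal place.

4.1 cm

Δlat = 33.042914341 − 33.042914 = +0.000000341°; Δlon = 27.298944178 − 27.298944 = +0.000000178°.
N–S: 0.000000341° × 111120 m/° = 0.0378919 m.
East–west at this latitude: 0.000000178° × 111120 × cos 33.0429° ≈ 0.000000178 × 93147.7 = 0.0165803 m.
Distance: √(0.0378919² + 0.0165803²) ≈ 0.0413607 m.
That is 0.0413607 m = 4.1361 cm.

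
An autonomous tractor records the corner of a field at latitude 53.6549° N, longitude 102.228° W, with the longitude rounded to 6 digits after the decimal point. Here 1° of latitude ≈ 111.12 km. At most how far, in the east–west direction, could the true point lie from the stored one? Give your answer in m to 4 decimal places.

Rounding to 6 decimal places leaves the longitude within ±5e-07° of the true value.
One degree of longitude at 53.6549° is 111120 × cos 53.6549° ≈ 111120 × 0.5926 = 65855 m.
East–west error: 5e-07° × 65855 m/° ≈ 0.0329275 m.

0.0329 m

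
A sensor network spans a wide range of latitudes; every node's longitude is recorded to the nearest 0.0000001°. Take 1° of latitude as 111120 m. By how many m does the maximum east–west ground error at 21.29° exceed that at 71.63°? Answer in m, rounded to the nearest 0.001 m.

0.003 m

Rounding to 7 decimal places leaves the longitude within ±5e-08° of the true value.
At 21.29°: 5e-08° × 111120 × cos 21.29° = 5e-08 × 111120 × 0.9318 ≈ 0.0051768 m.
Error at 71.63° = 5e-08° × 111120 × cos 71.63° ≈ 0.005556 × 0.3152 = 0.001751 m.
So the lower-latitude error exceeds the higher by 0.0051768 − 0.001751 = 0.0034258 m.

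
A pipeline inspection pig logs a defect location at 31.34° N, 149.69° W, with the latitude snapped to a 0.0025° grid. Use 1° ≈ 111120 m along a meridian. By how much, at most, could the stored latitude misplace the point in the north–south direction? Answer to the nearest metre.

139 metres

With a 0.0025° grid the true value lies within half a step, ±0.0025°/2 = ±0.00125°, of the stored one.
North–south distance: 0.00125° × 111120 m/° = 138.9 m.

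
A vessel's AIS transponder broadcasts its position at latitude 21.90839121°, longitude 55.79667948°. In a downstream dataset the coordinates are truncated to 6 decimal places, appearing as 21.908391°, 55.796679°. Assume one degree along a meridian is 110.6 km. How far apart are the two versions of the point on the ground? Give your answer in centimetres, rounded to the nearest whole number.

The latitude changed by +0.00000021° and the longitude by +0.00000048°.
North–south shift: 0.00000021 × 110600 = 0.023226 m.
E–W at 21.9084°: 0.00000048° × 110600 × cos 21.9084° = 0.00000048 × 110600 × 0.9278 ≈ 0.0492541 m.
Hypotenuse of the two orthogonal shifts: √(0.023226² + 0.0492541²) = 0.0544556 m.
That is 0.0544556 m = 5.4456 cm.

5 centimetres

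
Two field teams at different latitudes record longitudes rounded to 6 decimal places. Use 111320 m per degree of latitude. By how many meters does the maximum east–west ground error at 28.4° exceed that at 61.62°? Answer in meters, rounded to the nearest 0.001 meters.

Rounding to 6 decimal places leaves the longitude within ±5e-07° of the true value.
Error at 28.4° = 5e-07° × 111320 × cos 28.4° ≈ 0.05566 × 0.8796 = 0.048961 m.
At 61.62°: 5e-07° × 111320 × cos 61.62° = 5e-07 × 111320 × 0.4753 ≈ 0.026456 m.
So the lower-latitude error exceeds the higher by 0.048961 − 0.026456 = 0.022505 m.

0.023 meters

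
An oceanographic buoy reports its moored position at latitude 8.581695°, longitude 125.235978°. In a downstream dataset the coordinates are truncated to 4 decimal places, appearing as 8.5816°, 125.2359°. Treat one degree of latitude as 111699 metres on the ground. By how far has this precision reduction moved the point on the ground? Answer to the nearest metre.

The latitude changed by +0.000095° and the longitude by +0.000078°.
North–south shift: 0.000095 × 111699 = 10.6114 m.
East–west at this latitude: 0.000078° × 111699 × cos 8.5816° ≈ 0.000078 × 110448 = 8.61498 m.
Distance: √(10.6114² + 8.61498²) ≈ 13.6682 m.

14 metres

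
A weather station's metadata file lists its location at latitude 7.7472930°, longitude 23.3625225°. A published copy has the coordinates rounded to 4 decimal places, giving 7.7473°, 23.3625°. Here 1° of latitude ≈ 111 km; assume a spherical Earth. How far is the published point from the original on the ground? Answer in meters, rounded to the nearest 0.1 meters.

Δlat = 7.7472930 − 7.7473 = -0.0000070°; Δlon = 23.3625225 − 23.3625 = +0.0000225°.
North–south shift: -0.0000070 × 111000 = -0.777 m.
East–west at this latitude: 0.0000225° × 111000 × cos 7.7473° ≈ 0.0000225 × 109987 = 2.4747 m.
Distance: √(0.777² + 2.4747²) ≈ 2.59382 m.

2.6 meters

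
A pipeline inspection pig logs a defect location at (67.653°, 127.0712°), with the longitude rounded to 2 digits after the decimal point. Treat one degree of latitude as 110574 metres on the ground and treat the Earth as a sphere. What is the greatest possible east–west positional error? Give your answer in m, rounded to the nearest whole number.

210 m

Rounding to 2 decimal places leaves the longitude within ±0.005° of the true value.
Parallels shrink by cos φ, so at 67.653° a degree of longitude is 110574 × 0.3802 ≈ 42041.9 m.
So at most 0.005° × 42041.9 ≈ 210.209 m east–west.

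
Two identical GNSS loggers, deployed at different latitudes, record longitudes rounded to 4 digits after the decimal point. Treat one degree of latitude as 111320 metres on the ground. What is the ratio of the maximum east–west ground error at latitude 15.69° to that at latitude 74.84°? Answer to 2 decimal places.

Rounding to 4 decimal places leaves the longitude within ±5e-05° of the true value.
Error at 15.69° = 5e-05° × 111320 × cos 15.69° ≈ 5.566 × 0.9627 = 5.3586 m.
Error at 74.84° = 5e-05° × 111320 × cos 74.84° ≈ 5.566 × 0.2615 = 1.4556 m.
Ratio: 5.3586 / 1.4556 = cos 15.69° / cos 74.84° ≈ 3.6814.

3.68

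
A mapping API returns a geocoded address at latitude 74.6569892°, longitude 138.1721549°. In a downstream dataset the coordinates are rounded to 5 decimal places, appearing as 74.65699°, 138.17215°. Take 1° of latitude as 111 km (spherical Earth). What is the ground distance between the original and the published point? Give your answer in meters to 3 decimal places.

Δlat = 74.6569892 − 74.65699 = -0.0000008°; Δlon = 138.1721549 − 138.17215 = +0.0000049°.
North–south shift: -0.0000008 × 111000 = -0.0888 m.
E–W at 74.657°: 0.0000049° × 111000 × cos 74.657° = 0.0000049 × 111000 × 0.2646 ≈ 0.143914 m.
Distance: √(0.0888² + 0.143914²) ≈ 0.169106 m.

0.169 meters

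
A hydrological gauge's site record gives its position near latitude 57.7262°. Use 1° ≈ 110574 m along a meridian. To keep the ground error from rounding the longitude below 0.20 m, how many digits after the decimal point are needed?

6 decimal places

At 57.7262° one degree of longitude covers 110574 × cos 57.7262° ≈ 110574 × 0.5340 ≈ 59042.7 m.
Rounding to N decimal places gives at most 0.5 × 10⁻ᴺ degrees of error, i.e. 0.5 × 10⁻ᴺ × 59042.7 m.
Need 0.5 × 59042.7 × 10⁻ᴺ ≤ 0.20 → 10⁻ᴺ ≤ 6.775e-06, so N ≥ 5.17.
N = 5 would give 0.295 m (too coarse); N = 6 gives 0.0295 m ≤ 0.20 m.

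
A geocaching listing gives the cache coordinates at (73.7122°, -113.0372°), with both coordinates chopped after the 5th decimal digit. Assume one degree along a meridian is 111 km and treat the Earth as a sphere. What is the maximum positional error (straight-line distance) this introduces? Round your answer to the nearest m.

1 m

Truncating at 5 decimal places can drop up to a full unit in the last place, so each coordinate may be off by as much as 1e-05°.
North–south component: 1e-05° × 111000 = 1.11 m.
Longitude error → 1e-05 × 111000 × cos 73.7122° = 1e-05 × 111000 × 0.2805 ≈ 0.311313 m.
Worst case both components are at the extreme and orthogonal: √(1.11² + 0.311313²) ≈ 1.15283 m.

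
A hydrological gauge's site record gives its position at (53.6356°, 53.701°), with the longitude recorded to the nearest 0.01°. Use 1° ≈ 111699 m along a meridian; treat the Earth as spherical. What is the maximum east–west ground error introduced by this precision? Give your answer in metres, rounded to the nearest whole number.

Rounding to 2 decimal places leaves the longitude within ±0.005° of the true value.
One degree of longitude at 53.6356° is 111699 × cos 53.6356° ≈ 111699 × 0.5929 = 66228.4 m.
Maximum E–W displacement: 0.005 × 66228.4 = 331.142 m.

331 metres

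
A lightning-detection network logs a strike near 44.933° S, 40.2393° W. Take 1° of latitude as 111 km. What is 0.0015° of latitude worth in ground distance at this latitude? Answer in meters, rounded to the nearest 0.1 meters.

0.0015° × 111000 m/° = 166.5 m.

166.5 meters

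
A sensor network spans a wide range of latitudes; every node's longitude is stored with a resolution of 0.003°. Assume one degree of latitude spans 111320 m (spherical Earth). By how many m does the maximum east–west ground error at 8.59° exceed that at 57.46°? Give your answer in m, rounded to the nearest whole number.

With a 0.003° grid the true value lies within half a step, ±0.003°/2 = ±0.0015°, of the stored one.
At 8.59°: 0.0015° × 111320 × cos 8.59° = 0.0015 × 111320 × 0.9888 ≈ 165.11 m.
Error at 57.46° = 0.0015° × 111320 × cos 57.46° ≈ 166.98 × 0.5379 = 89.817 m.
So the lower-latitude error exceeds the higher by 165.11 − 89.817 = 75.29 m.

75 m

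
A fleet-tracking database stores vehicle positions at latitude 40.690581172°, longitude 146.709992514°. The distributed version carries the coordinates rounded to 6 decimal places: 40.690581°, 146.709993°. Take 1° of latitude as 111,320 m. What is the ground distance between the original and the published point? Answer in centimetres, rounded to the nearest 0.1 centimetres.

Δlat = 40.690581172 − 40.690581 = +0.000000172°; Δlon = 146.709992514 − 146.709993 = -0.000000486°.
North–south shift: 0.000000172 × 111320 = 0.019147 m.
East–west at this latitude: -0.000000486° × 111320 × cos 40.6906° ≈ -0.000000486 × 84407.4 = -0.041022 m.
Hypotenuse of the two orthogonal shifts: √(0.019147² + 0.041022²) = 0.0452705 m.
That is 0.0452705 m = 4.527 cm.

4.5 centimetres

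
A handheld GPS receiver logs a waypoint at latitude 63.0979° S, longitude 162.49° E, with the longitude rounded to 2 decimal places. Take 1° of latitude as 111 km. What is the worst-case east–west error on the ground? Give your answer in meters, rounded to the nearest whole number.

251 meters

Rounding to 2 decimal places leaves the longitude within ±0.005° of the true value.
One degree of longitude at 63.0979° is 111000 × cos 63.0979° ≈ 111000 × 0.4525 = 50223.9 m.
Maximum E–W displacement: 0.005 × 50223.9 = 251.119 m.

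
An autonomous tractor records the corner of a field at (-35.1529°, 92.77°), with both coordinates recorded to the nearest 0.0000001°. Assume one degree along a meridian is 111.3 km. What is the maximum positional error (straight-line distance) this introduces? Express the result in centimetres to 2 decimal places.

0.72 centimetres

Rounding to 7 decimal places leaves each coordinate within ±5e-08° of the true value.
North–south component: 5e-08° × 111300 = 0.005565 m.
Longitude error → 5e-08 × 111300 × cos 35.1529° = 5e-08 × 111300 × 0.8176 ≈ 0.00455005 m.
Combining orthogonally: (0.005565² + 0.00455005²)^½ ≈ 0.00718833 m.
That is 0.00718833 m = 0.71883 cm.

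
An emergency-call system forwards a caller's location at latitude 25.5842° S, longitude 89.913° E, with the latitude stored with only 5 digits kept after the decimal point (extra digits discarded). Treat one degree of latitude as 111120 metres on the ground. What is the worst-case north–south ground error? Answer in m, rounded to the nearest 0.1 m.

1.1 m

Truncating at 5 decimal places can drop up to a full unit in the last place, so the latitude may be off by as much as 1e-05°.
Along the meridian that is 1e-05° × 111120 m/° = 1.1112 m.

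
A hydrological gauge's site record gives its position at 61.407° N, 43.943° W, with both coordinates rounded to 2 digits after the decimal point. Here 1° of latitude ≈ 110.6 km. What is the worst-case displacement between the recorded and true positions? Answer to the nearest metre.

613 metres

Rounding to 2 decimal places leaves each coordinate within ±0.005° of the true value.
North–south component: 0.005° × 110600 = 553 m.
East–west component at 61.407°: 0.005° × 110600 × cos 61.407° ≈ 0.005 × 52931.5 ≈ 264.657 m.
The two errors are perpendicular, so the maximum displacement is √(553² + 264.657²) ≈ 613.068 m.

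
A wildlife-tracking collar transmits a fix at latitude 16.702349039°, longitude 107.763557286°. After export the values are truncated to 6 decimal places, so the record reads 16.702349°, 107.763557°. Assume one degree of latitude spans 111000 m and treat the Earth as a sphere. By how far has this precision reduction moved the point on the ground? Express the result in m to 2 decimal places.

0.03 m

The latitude changed by +0.000000039° and the longitude by +0.000000286°.
North–south shift: 0.000000039 × 111000 = 0.004329 m.
E–W at 16.7023°: 0.000000286° × 111000 × cos 16.7023° = 0.000000286 × 111000 × 0.9578 ≈ 0.0304067 m.
Combined displacement = (0.004329² + 0.0304067²)^½ ≈ 0.0307133 m.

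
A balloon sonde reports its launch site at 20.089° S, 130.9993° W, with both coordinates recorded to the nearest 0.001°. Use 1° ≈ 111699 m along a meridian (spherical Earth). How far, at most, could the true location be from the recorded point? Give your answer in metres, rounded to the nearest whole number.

77 metres

Rounding to 3 decimal places leaves each coordinate within ±0.0005° of the true value.
North–south component: 0.0005° × 111699 = 55.8495 m.
E–W at 20.089°: 0.0005° × 111699 × cos 20.089° = 0.0005 × 111699 × 0.9392 ≈ 52.4516 m.
Combining orthogonally: (55.8495² + 52.4516²)^½ ≈ 76.6181 m.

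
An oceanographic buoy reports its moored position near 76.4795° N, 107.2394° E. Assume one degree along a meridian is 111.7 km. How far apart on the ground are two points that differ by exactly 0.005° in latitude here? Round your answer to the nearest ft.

0.005° × 111700 m/° = 558.5 m.
Converting: 558.5 m × 3.2808 ft/m ≈ 1832.3 ft.

1832 ft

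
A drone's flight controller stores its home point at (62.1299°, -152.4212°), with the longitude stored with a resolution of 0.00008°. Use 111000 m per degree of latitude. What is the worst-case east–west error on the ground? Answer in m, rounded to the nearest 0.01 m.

With a 0.00008° grid the true value lies within half a step, ±0.00008°/2 = ±4e-05°, of the stored one.
At latitude 62.1299° a degree of longitude spans 111000 m × cos 62.1299° = 111000 × 0.4675 ≈ 51889 m.
East–west error: 4e-05° × 51889 m/° ≈ 2.07556 m.

2.08 m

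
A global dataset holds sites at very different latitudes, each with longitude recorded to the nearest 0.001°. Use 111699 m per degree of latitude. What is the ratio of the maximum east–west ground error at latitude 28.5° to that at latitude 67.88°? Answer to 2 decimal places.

Rounding to 3 decimal places leaves the longitude within ±0.0005° of the true value.
At 28.5°: 0.0005° × 111699 × cos 28.5° = 0.0005 × 111699 × 0.8788 ≈ 49.081 m.
Error at 67.88° = 0.0005° × 111699 × cos 67.88° ≈ 55.849 × 0.3765 = 21.03 m.
The ratio reduces to cos 28.5° / cos 67.88° = 0.8788/0.3765 ≈ 2.3339.

2.33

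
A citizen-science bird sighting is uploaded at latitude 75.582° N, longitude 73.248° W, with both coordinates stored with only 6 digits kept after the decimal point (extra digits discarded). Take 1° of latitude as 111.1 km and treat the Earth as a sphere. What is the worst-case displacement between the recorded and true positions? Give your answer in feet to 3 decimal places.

0.376 feet

Truncating at 6 decimal places can drop up to a full unit in the last place, so each coordinate may be off by as much as 1e-06°.
North–south component: 1e-06° × 111100 = 0.1111 m.
Longitude error → 1e-06 × 111100 × cos 75.582° = 1e-06 × 111100 × 0.2490 ≈ 0.0276633 m.
The two errors are perpendicular, so the maximum displacement is √(0.1111² + 0.0276633²) ≈ 0.114492 m.
In feet: 0.114492 m ÷ 0.3048 ≈ 0.37563 ft.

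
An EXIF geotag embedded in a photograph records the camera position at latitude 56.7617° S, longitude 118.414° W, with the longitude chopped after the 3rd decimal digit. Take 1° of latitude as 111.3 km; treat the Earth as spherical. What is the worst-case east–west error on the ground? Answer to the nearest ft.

200 ft

Truncating at 3 decimal places can drop up to a full unit in the last place, so the longitude may be off by as much as 0.001°.
Parallels shrink by cos φ, so at 56.7617° a degree of longitude is 111300 × 0.5481 ≈ 61006 m.
Maximum E–W displacement: 0.001 × 61006 = 61.006 m.
Converting: 61.006 m × 3.2808 ft/m ≈ 200.15 ft.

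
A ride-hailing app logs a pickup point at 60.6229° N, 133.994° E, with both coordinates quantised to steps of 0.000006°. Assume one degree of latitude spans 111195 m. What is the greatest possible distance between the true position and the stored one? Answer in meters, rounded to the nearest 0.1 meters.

With a 0.000006° grid the true value lies within half a step, ±0.000006°/2 = ±3e-06°, of the stored one.
Latitude error → 3e-06 × 111195 = 0.333585 m along the meridian.
E–W at 60.6229°: 3e-06° × 111195 × cos 60.6229° = 3e-06 × 111195 × 0.4906 ≈ 0.163642 m.
The two errors are perpendicular, so the maximum displacement is √(0.333585² + 0.163642²) ≈ 0.371561 m.

0.4 meters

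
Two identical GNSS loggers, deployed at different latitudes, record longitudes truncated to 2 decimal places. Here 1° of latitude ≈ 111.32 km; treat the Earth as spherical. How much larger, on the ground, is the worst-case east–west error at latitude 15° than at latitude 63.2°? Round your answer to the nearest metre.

Truncating at 2 decimal places can drop up to a full unit in the last place, so the longitude may be off by as much as 0.01°.
At 15°: 0.01° × 111320 × cos 15° = 0.01 × 111320 × 0.9659 ≈ 1075.3 m.
At 63.2°: 0.01° × 111320 × cos 63.2° = 0.01 × 111320 × 0.4509 ≈ 501.92 m.
Difference: 1075.3 − 501.92 = 573.35 m.

573 metres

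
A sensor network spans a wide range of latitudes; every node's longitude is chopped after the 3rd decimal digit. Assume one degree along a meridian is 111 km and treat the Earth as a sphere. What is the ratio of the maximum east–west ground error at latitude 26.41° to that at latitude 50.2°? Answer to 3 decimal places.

1.399

Truncating at 3 decimal places can drop up to a full unit in the last place, so the longitude may be off by as much as 0.001°.
At 26.41°: 0.001° × 111000 × cos 26.41° = 0.001 × 111000 × 0.8956 ≈ 99.415 m.
At 50.2°: 0.001° × 111000 × cos 50.2° = 0.001 × 111000 × 0.6401 ≈ 71.052 m.
Ratio: 99.415 / 71.052 = cos 26.41° / cos 50.2° ≈ 1.3992.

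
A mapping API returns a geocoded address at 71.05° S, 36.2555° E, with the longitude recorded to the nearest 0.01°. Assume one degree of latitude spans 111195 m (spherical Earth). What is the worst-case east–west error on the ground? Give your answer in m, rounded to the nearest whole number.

181 m

Rounding to 2 decimal places leaves the longitude within ±0.005° of the true value.
One degree of longitude at 71.05° is 111195 × cos 71.05° ≈ 111195 × 0.3247 = 36109.8 m.
So at most 0.005° × 36109.8 ≈ 180.549 m east–west.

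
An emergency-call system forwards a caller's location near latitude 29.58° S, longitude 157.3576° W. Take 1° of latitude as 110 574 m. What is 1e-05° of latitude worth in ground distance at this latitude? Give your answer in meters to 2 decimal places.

1.11 meters

1e-05° × 110574 m/° = 1.10574 m.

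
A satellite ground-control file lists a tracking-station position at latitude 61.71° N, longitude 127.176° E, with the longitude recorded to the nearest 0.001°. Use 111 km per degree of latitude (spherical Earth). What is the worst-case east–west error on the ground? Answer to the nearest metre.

Rounding to 3 decimal places leaves the longitude within ±0.0005° of the true value.
At latitude 61.71° a degree of longitude spans 111000 m × cos 61.71° = 111000 × 0.4739 ≈ 52606.7 m.
Maximum E–W displacement: 0.0005 × 52606.7 = 26.3034 m.

26 metres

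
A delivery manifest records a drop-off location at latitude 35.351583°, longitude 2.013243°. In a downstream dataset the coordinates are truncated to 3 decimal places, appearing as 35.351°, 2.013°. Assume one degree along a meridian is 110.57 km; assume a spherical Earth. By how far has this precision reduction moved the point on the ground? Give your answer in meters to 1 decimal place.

68.1 meters

The latitude changed by +0.000583° and the longitude by +0.000243°.
N–S: 0.000583° × 110570 m/° = 64.4623 m.
East–west at this latitude: 0.000243° × 110570 × cos 35.351° ≈ 0.000243 × 90183.4 = 21.9146 m.
Combined displacement = (64.4623² + 21.9146²)^½ ≈ 68.0855 m.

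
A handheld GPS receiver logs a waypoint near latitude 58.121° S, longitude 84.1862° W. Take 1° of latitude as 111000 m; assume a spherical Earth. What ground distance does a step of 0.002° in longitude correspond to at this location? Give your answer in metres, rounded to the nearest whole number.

117 metres

One degree of longitude here spans 111000 × cos 58.121° = 111000 × 0.5281 ≈ 58622.1 m; 0.002° of that is 117.244 m.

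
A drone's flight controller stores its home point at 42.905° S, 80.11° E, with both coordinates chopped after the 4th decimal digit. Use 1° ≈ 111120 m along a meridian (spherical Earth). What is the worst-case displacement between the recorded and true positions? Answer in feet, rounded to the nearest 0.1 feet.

Truncating at 4 decimal places can drop up to a full unit in the last place, so each coordinate may be off by as much as 0.0001°.
Latitude error → 0.0001 × 111120 = 11.112 m along the meridian.
E–W at 42.905°: 0.0001° × 111120 × cos 42.905° = 0.0001 × 111120 × 0.7325 ≈ 8.13936 m.
The two errors are perpendicular, so the maximum displacement is √(11.112² + 8.13936²) ≈ 13.7741 m.
In feet: 13.7741 m ÷ 0.3048 ≈ 45.191 ft.

45.2 feet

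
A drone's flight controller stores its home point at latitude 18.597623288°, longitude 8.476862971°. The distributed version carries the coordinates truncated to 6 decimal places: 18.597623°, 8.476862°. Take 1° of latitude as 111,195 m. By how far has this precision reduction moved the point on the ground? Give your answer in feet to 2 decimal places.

0.35 feet

Δlat = 18.597623288 − 18.597623 = +0.000000288°; Δlon = 8.476862971 − 8.476862 = +0.000000971°.
North–south shift: 0.000000288 × 111195 = 0.0320242 m.
East–west at this latitude: 0.000000971° × 111195 × cos 18.5976° ≈ 0.000000971 × 105389 = 0.102332 m.
Distance: √(0.0320242² + 0.102332²) ≈ 0.107226 m.
In feet: 0.107226 m ÷ 0.3048 ≈ 0.35179 ft.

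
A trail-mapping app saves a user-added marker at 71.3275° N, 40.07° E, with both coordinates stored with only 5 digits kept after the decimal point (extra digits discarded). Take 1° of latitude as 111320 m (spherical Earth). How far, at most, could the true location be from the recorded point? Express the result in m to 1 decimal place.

Truncating at 5 decimal places can drop up to a full unit in the last place, so each coordinate may be off by as much as 1e-05°.
Latitude error → 1e-05 × 111320 = 1.1132 m along the meridian.
E–W at 71.3275°: 1e-05° × 111320 × cos 71.3275° = 1e-05 × 111320 × 0.3202 ≈ 0.3564 m.
Combining orthogonally: (1.1132² + 0.3564²)^½ ≈ 1.16886 m.

1.2 m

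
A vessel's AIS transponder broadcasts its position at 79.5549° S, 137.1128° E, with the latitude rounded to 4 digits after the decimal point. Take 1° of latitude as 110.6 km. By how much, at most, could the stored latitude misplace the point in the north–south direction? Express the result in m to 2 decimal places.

5.53 m

Rounding to 4 decimal places leaves the latitude within ±5e-05° of the true value.
Along the meridian that is 5e-05° × 110600 m/° = 5.53 m.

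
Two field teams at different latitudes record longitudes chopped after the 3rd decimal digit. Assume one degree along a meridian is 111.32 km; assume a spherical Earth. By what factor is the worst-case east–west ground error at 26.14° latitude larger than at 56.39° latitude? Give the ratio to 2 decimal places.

1.62

Truncating at 3 decimal places can drop up to a full unit in the last place, so the longitude may be off by as much as 0.001°.
Error at 26.14° = 0.001° × 111320 × cos 26.14° ≈ 111.32 × 0.8977 = 99.934 m.
At 56.39°: 0.001° × 111320 × cos 56.39° = 0.001 × 111320 × 0.5535 ≈ 61.62 m.
Ratio: 99.934 / 61.62 = cos 26.14° / cos 56.39° ≈ 1.6218.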